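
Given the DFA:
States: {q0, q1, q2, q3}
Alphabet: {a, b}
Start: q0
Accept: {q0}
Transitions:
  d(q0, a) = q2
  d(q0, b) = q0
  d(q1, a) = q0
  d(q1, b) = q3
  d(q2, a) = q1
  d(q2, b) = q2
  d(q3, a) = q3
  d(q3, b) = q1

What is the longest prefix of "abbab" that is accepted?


Run the DFA, marking each prefix where the state is accepting:
  "" -> q0 [accept]
  "a" -> q2 [reject]
  "ab" -> q2 [reject]
  "abb" -> q2 [reject]
  "abba" -> q1 [reject]
  "abbab" -> q3 [reject]

""


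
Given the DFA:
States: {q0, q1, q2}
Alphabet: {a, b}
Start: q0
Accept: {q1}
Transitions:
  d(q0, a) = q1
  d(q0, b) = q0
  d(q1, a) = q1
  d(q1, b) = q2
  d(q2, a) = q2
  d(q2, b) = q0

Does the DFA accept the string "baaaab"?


Trace: q0 -> q0 -> q1 -> q1 -> q1 -> q1 -> q2
Final state: q2
Accept states: {q1}

No, rejected (final state q2 is not an accept state)


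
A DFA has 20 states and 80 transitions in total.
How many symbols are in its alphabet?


Each state has exactly one transition per symbol.
|alphabet| = transitions / states = 80 / 20 = 4

4


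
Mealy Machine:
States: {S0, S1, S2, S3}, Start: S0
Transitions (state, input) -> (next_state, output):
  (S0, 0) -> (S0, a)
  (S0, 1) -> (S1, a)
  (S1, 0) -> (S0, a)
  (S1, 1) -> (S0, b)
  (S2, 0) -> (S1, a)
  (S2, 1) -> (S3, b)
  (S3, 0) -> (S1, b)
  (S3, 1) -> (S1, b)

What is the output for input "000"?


Step-by-step:
  (S0, 0) -> (S0, a)
  (S0, 0) -> (S0, a)
  (S0, 0) -> (S0, a)

"aaa"


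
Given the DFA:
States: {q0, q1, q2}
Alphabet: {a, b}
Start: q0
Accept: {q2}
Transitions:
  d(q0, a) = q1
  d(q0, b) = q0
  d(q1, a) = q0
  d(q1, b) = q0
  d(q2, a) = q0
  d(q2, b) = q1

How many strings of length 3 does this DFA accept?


Enumerating all length-3 strings:
  "aaa" -> q1 [reject]
  "aab" -> q0 [reject]
  "aba" -> q1 [reject]
  "abb" -> q0 [reject]
  "baa" -> q0 [reject]
  "bab" -> q0 [reject]
  "bba" -> q1 [reject]
  "bbb" -> q0 [reject]

0 out of 8


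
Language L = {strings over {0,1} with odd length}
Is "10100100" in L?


length = 8; 8 mod 2 = 0

No, "10100100" is not in L


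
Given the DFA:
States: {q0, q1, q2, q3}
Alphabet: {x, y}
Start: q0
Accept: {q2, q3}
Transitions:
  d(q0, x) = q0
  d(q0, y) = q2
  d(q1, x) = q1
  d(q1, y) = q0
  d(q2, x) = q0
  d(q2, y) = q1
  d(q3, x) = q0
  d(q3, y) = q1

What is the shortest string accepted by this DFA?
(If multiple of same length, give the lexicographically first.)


BFS by string length (lex-first path to each state shown):
  len 0: q0<-""
  len 1: q0<-"x", q2<-"y"
Found accept state at length 1.

"y"


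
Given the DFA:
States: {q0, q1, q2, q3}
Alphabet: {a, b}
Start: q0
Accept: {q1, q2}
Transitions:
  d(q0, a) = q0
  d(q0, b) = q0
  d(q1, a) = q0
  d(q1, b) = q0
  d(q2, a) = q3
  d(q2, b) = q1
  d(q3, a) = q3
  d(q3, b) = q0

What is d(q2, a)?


Looking up transition d(q2, a)

q3


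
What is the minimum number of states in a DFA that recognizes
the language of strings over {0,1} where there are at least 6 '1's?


States: count = 0, 1, ..., 5, and a final '>= 6' state.
Total: 6 + 1 = 7. Accept = '>= 6' state.

7


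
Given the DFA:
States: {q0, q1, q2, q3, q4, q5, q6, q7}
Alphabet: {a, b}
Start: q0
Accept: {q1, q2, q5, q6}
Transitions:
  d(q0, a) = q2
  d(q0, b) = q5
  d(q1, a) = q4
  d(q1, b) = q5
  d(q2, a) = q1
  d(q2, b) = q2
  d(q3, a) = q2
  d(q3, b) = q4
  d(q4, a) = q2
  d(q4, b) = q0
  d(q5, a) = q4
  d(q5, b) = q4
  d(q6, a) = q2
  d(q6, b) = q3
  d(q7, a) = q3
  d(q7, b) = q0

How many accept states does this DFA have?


Accept states listed: {q1, q2, q5, q6}
Counting: q1(1) q2(2) q5(3) q6(4)

4


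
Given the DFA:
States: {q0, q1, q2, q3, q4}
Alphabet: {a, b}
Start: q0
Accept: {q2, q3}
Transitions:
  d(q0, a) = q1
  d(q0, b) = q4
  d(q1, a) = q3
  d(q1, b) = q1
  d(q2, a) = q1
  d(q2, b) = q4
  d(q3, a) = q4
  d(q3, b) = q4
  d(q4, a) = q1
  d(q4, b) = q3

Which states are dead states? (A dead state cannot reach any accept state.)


Forward reachability from each state:
  q0 -> reaches accept state q3 (live)
  q1 -> reaches accept state q3 (live)
  q2 -> reaches accept state q2 (live)
  q3 -> reaches accept state q3 (live)
  q4 -> reaches accept state q3 (live)

None (all states can reach an accept state)


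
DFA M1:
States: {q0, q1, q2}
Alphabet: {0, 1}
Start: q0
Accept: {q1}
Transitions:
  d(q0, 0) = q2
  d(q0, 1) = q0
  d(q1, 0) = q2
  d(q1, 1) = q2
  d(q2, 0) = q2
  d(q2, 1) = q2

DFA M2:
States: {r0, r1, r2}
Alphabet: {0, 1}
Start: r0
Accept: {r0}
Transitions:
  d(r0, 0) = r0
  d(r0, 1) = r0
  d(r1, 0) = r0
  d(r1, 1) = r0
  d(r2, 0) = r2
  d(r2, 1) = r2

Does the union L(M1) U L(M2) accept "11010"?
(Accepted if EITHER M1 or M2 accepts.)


M1: final=q2 accepted=False
M2: final=r0 accepted=True

Yes, union accepts


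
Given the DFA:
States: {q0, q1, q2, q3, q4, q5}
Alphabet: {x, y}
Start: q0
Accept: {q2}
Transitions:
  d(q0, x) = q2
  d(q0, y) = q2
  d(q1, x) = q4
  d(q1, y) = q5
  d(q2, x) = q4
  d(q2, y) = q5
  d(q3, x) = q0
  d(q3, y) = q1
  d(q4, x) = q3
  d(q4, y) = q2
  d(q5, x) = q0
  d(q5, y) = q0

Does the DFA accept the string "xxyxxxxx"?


Trace: q0 -> q2 -> q4 -> q2 -> q4 -> q3 -> q0 -> q2 -> q4
Final state: q4
Accept states: {q2}

No, rejected (final state q4 is not an accept state)


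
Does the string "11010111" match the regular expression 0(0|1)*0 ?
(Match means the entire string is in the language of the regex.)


|string| = 8; first = '1'; last = '1'

No, "11010111" does not match 0(0|1)*0


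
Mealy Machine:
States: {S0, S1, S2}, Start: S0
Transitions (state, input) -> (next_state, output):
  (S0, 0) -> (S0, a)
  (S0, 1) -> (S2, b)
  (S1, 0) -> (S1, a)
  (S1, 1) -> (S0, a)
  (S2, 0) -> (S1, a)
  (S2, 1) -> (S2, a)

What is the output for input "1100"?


Step-by-step:
  (S0, 1) -> (S2, b)
  (S2, 1) -> (S2, a)
  (S2, 0) -> (S1, a)
  (S1, 0) -> (S1, a)

"baaa"


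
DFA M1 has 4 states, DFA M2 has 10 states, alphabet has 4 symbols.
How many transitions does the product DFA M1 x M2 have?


Product DFA has 4 * 10 = 40 states.
Each has 4 transitions: 40 * 4 = 160

160


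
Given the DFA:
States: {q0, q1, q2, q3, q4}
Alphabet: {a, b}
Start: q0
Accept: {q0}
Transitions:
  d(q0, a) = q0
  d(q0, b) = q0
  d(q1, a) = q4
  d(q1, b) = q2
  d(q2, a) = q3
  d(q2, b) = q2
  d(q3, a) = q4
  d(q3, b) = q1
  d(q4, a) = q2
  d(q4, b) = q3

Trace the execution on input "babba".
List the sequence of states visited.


Input: babba
d(q0, b) = q0
d(q0, a) = q0
d(q0, b) = q0
d(q0, b) = q0
d(q0, a) = q0


q0 -> q0 -> q0 -> q0 -> q0 -> q0


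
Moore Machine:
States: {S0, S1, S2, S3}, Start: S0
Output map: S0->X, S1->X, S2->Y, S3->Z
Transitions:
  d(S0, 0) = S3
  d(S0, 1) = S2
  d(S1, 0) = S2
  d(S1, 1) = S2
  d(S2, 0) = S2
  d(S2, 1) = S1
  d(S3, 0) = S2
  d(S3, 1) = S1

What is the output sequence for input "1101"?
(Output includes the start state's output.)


Start: S0 (output X)
  --1--> S2 (output Y)
  --1--> S1 (output X)
  --0--> S2 (output Y)
  --1--> S1 (output X)

"XYXYX"


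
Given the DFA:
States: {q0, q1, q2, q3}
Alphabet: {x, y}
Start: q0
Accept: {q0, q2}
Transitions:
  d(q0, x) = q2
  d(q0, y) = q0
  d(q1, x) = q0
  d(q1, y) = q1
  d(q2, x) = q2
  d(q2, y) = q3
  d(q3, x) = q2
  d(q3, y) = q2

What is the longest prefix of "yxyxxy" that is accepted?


Run the DFA, marking each prefix where the state is accepting:
  "" -> q0 [accept]
  "y" -> q0 [accept]
  "yx" -> q2 [accept]
  "yxy" -> q3 [reject]
  "yxyx" -> q2 [accept]
  "yxyxx" -> q2 [accept]
  "yxyxxy" -> q3 [reject]

"yxyxx"


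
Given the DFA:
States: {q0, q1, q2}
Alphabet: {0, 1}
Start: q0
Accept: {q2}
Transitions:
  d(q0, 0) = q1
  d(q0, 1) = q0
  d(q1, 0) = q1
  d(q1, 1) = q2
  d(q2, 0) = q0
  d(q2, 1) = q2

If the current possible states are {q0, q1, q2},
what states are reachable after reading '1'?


Apply transition on '1' from each current state:
  d(q0, 1) = q0
  d(q1, 1) = q2
  d(q2, 1) = q2

{q0, q2}


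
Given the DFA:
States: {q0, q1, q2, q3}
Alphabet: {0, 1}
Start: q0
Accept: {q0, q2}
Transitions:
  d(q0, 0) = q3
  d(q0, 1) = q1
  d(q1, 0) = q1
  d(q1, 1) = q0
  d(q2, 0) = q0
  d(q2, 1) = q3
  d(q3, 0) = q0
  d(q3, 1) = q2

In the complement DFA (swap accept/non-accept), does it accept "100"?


Trace: q0 -> q1 -> q1 -> q1
Final: q1
Original accept: {q0, q2}
Complement: q1 is not in original accept

Yes, complement accepts (original rejects)


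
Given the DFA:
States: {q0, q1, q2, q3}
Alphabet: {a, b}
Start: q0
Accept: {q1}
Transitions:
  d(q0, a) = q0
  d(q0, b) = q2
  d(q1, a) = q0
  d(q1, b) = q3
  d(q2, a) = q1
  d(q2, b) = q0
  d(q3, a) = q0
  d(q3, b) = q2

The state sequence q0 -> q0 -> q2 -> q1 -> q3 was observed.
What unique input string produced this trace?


Trace back each transition to find the symbol:
  q0 --[a]--> q0
  q0 --[b]--> q2
  q2 --[a]--> q1
  q1 --[b]--> q3

"abab"


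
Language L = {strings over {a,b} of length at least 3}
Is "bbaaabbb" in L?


length = 8

Yes, "bbaaabbb" is in L


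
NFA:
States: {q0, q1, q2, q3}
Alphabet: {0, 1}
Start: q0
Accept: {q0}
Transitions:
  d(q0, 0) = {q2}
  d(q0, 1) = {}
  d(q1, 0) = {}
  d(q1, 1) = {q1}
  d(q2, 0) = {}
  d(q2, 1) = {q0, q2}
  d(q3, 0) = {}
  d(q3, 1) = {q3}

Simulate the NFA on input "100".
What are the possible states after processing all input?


Start: {q0}
  --1--> {}
  --0--> {}
  --0--> {}

{} (empty set, no valid transitions)


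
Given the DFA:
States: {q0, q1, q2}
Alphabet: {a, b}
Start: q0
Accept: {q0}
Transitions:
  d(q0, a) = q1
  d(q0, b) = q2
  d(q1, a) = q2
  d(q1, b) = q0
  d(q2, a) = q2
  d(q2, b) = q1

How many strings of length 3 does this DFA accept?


Enumerating all length-3 strings:
  "aaa" -> q2 [reject]
  "aab" -> q1 [reject]
  "aba" -> q1 [reject]
  "abb" -> q2 [reject]
  "baa" -> q2 [reject]
  "bab" -> q1 [reject]
  "bba" -> q2 [reject]
  "bbb" -> q0 [accept]

1 out of 8


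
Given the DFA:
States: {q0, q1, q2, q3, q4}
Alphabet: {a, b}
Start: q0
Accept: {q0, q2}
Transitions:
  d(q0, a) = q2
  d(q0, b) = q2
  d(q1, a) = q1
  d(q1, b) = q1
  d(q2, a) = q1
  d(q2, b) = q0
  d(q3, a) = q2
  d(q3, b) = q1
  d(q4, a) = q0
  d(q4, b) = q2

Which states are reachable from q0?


BFS from q0:
  layer 0: {q0}
  layer 1: {q2}
  layer 2: {q1}

{q0, q1, q2}


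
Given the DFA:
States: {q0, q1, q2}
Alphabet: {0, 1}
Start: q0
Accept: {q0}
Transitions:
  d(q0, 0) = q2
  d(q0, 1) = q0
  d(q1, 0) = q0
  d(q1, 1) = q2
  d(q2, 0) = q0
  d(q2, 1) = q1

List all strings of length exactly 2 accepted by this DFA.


All strings of length 2: 4 total
Accepted: 2

"00", "11"


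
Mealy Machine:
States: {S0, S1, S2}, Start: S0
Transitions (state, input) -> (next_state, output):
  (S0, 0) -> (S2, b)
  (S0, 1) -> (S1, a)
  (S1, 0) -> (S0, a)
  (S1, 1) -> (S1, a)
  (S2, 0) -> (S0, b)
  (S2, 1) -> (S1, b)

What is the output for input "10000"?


Step-by-step:
  (S0, 1) -> (S1, a)
  (S1, 0) -> (S0, a)
  (S0, 0) -> (S2, b)
  (S2, 0) -> (S0, b)
  (S0, 0) -> (S2, b)

"aabbb"


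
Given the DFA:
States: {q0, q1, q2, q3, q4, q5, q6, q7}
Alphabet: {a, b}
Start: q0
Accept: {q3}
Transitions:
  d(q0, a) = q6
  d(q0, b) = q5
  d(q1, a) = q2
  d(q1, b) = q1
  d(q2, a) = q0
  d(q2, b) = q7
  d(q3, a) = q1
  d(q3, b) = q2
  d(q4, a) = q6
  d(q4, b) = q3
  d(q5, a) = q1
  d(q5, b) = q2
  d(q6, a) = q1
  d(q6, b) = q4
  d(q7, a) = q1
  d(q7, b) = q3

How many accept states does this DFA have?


Accept states listed: {q3}
Counting: q3(1)

1


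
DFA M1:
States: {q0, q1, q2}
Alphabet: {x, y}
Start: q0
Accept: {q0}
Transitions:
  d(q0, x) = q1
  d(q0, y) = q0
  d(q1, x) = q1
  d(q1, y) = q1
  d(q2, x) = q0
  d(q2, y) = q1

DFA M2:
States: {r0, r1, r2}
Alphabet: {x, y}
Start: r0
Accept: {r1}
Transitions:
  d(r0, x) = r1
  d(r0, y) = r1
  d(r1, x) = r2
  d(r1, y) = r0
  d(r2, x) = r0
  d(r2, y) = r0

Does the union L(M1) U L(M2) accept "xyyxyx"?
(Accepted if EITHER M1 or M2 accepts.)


M1: final=q1 accepted=False
M2: final=r1 accepted=True

Yes, union accepts


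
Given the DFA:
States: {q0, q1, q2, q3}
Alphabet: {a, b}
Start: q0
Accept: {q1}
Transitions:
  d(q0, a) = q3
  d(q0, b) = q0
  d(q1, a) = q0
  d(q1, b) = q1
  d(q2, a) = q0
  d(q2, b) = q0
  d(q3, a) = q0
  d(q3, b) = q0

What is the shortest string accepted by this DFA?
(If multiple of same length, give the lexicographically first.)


BFS by string length (lex-first path to each state shown):
  len 0: q0<-""
  len 1: q0<-"b", q3<-"a"
  len 2: q0<-"aa", q3<-"ba"
  len 3: q0<-"aab", q3<-"aaa"
  len 4: q0<-"aaaa", q3<-"aaba"
  len 5: q0<-"aaaab", q3<-"aaaaa"
  len 6: q0<-"aaaaaa", q3<-"aaaaba"
  len 7: q0<-"aaaaaab", q3<-"aaaaaaa"
  len 8: q0<-"aaaaaaaa", q3<-"aaaaaaba"

No string accepted (empty language)


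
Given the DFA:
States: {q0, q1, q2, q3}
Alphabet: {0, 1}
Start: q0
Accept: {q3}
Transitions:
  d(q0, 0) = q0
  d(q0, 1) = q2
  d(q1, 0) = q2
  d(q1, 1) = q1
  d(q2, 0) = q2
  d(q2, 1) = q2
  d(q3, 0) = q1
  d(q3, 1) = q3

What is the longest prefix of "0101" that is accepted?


Run the DFA, marking each prefix where the state is accepting:
  "" -> q0 [reject]
  "0" -> q0 [reject]
  "01" -> q2 [reject]
  "010" -> q2 [reject]
  "0101" -> q2 [reject]

No prefix is accepted


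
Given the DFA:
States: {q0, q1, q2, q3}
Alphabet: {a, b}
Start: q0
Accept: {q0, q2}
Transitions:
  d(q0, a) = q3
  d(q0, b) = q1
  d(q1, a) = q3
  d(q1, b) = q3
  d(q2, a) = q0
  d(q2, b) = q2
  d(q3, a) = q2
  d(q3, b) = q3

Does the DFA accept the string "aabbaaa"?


Trace: q0 -> q3 -> q2 -> q2 -> q2 -> q0 -> q3 -> q2
Final state: q2
Accept states: {q0, q2}

Yes, accepted (final state q2 is an accept state)


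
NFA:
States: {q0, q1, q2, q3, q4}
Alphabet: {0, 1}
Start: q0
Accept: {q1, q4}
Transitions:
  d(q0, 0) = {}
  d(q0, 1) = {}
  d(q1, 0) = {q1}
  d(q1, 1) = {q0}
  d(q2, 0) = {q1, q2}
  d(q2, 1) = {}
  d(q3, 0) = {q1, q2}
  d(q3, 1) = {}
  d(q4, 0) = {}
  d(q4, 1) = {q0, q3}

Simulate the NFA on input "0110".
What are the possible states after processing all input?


Start: {q0}
  --0--> {}
  --1--> {}
  --1--> {}
  --0--> {}

{} (empty set, no valid transitions)


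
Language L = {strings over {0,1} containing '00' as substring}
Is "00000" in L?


'00' occurs at index 0

Yes, "00000" is in L


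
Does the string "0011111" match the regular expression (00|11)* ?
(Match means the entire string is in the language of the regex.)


|string| = 7; first = '0'; last = '1'

No, "0011111" does not match (00|11)*


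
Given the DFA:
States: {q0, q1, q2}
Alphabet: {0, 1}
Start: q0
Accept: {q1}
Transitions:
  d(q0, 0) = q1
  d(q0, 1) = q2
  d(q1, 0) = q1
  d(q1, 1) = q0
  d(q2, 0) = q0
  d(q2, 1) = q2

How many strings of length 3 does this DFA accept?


Enumerating all length-3 strings:
  "000" -> q1 [accept]
  "001" -> q0 [reject]
  "010" -> q1 [accept]
  "011" -> q2 [reject]
  "100" -> q1 [accept]
  "101" -> q2 [reject]
  "110" -> q0 [reject]
  "111" -> q2 [reject]

3 out of 8


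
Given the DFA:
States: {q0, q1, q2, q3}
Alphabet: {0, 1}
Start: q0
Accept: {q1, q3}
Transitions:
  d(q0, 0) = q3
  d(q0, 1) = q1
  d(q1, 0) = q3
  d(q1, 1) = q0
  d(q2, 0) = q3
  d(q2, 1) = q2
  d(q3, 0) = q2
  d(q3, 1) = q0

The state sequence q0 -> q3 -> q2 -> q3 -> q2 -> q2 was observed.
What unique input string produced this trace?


Trace back each transition to find the symbol:
  q0 --[0]--> q3
  q3 --[0]--> q2
  q2 --[0]--> q3
  q3 --[0]--> q2
  q2 --[1]--> q2

"00001"


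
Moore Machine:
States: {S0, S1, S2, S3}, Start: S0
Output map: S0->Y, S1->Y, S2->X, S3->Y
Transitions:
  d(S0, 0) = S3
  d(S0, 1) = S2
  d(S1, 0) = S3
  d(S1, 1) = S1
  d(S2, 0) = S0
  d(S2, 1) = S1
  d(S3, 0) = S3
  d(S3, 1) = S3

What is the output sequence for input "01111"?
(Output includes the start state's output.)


Start: S0 (output Y)
  --0--> S3 (output Y)
  --1--> S3 (output Y)
  --1--> S3 (output Y)
  --1--> S3 (output Y)
  --1--> S3 (output Y)

"YYYYYY"


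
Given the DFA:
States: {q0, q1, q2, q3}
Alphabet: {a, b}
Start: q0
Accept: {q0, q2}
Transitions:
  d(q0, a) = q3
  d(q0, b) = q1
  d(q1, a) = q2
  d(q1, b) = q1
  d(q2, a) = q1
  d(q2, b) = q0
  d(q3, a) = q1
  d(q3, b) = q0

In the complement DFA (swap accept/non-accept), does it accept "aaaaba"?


Trace: q0 -> q3 -> q1 -> q2 -> q1 -> q1 -> q2
Final: q2
Original accept: {q0, q2}
Complement: q2 is in original accept

No, complement rejects (original accepts)


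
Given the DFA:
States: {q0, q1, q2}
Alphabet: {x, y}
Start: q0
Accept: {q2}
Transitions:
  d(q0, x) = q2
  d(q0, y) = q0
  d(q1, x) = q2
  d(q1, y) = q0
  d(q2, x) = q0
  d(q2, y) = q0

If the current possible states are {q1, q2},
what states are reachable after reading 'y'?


Apply transition on 'y' from each current state:
  d(q1, y) = q0
  d(q2, y) = q0

{q0}


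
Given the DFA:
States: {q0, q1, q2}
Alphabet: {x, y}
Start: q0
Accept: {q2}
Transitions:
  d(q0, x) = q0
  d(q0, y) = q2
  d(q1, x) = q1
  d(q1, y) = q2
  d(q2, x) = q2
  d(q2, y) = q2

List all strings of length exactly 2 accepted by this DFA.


All strings of length 2: 4 total
Accepted: 3

"xy", "yx", "yy"


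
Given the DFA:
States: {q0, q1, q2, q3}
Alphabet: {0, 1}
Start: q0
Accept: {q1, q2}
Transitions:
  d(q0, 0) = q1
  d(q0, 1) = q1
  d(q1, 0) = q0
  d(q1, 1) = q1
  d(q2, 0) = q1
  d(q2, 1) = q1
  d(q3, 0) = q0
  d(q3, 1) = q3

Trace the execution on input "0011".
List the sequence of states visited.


Input: 0011
d(q0, 0) = q1
d(q1, 0) = q0
d(q0, 1) = q1
d(q1, 1) = q1


q0 -> q1 -> q0 -> q1 -> q1


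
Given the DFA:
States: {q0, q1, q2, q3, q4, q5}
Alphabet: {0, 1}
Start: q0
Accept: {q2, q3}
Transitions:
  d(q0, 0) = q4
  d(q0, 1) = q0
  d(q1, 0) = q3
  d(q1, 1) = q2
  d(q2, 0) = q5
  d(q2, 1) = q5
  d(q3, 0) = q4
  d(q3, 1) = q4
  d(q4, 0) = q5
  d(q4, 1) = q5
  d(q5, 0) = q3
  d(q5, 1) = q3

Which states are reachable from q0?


BFS from q0:
  layer 0: {q0}
  layer 1: {q4}
  layer 2: {q5}
  layer 3: {q3}

{q0, q3, q4, q5}


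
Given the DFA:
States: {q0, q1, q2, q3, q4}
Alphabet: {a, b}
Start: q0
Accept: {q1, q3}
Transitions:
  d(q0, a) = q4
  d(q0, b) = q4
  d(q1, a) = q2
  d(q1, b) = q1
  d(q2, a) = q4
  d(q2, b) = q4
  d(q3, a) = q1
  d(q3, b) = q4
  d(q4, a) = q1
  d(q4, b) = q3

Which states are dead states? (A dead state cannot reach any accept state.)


Forward reachability from each state:
  q0 -> reaches accept state q1 (live)
  q1 -> reaches accept state q1 (live)
  q2 -> reaches accept state q1 (live)
  q3 -> reaches accept state q1 (live)
  q4 -> reaches accept state q1 (live)

None (all states can reach an accept state)


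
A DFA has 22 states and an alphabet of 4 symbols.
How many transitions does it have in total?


Each state has exactly one transition per symbol.
22 * 4 = 88

88


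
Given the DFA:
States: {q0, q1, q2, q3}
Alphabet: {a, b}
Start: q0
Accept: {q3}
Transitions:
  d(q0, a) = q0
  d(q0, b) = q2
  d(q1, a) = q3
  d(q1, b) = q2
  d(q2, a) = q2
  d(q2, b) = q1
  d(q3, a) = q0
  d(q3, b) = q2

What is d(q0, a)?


Looking up transition d(q0, a)

q0


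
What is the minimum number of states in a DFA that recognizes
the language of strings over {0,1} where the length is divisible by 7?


States track (length) mod 7.
Need 7 states: one per remainder 0..6; accept = remainder 0.

7


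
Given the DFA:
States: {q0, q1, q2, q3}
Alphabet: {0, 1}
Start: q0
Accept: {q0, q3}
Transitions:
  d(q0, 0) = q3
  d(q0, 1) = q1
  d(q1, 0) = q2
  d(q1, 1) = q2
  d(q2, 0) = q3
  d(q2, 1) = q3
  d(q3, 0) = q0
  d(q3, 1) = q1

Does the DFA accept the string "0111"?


Trace: q0 -> q3 -> q1 -> q2 -> q3
Final state: q3
Accept states: {q0, q3}

Yes, accepted (final state q3 is an accept state)


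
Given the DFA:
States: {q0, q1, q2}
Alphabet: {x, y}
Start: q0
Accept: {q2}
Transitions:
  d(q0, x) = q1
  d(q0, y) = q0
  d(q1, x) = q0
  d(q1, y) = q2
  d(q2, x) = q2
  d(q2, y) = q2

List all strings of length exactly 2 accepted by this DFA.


All strings of length 2: 4 total
Accepted: 1

"xy"


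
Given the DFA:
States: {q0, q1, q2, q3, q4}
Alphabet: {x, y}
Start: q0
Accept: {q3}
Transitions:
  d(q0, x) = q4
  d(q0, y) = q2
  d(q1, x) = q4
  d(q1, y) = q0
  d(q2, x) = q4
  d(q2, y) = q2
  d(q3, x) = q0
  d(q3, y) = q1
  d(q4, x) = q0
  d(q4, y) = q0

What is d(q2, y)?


Looking up transition d(q2, y)

q2


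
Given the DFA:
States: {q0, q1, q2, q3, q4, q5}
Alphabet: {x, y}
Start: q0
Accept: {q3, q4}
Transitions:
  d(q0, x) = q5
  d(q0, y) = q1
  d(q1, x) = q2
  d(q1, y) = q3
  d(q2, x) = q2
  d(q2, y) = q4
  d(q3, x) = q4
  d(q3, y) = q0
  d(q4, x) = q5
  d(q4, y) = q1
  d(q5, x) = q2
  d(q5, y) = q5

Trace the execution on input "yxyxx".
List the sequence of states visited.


Input: yxyxx
d(q0, y) = q1
d(q1, x) = q2
d(q2, y) = q4
d(q4, x) = q5
d(q5, x) = q2


q0 -> q1 -> q2 -> q4 -> q5 -> q2


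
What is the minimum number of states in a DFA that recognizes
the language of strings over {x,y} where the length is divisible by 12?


States track (length) mod 12.
Need 12 states: one per remainder 0..11; accept = remainder 0.

12


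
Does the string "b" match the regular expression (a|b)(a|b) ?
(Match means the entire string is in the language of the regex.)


|string| = 1; first = 'b'; last = 'b'

No, "b" does not match (a|b)(a|b)


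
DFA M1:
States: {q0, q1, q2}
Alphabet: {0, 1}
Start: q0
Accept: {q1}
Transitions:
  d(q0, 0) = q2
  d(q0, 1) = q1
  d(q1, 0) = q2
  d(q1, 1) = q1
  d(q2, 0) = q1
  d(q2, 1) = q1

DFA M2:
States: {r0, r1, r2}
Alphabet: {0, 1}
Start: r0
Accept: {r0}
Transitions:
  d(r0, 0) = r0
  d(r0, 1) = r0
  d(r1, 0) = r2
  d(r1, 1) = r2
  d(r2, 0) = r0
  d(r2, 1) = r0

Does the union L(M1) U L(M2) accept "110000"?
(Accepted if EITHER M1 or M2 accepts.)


M1: final=q1 accepted=True
M2: final=r0 accepted=True

Yes, union accepts


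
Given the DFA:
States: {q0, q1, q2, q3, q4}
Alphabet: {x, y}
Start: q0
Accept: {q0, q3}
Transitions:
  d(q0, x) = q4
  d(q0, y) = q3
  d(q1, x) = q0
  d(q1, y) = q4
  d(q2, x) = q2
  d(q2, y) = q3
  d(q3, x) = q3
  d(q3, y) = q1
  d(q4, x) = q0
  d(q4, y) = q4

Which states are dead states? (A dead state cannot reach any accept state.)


Forward reachability from each state:
  q0 -> reaches accept state q0 (live)
  q1 -> reaches accept state q0 (live)
  q2 -> reaches accept state q0 (live)
  q3 -> reaches accept state q0 (live)
  q4 -> reaches accept state q0 (live)

None (all states can reach an accept state)


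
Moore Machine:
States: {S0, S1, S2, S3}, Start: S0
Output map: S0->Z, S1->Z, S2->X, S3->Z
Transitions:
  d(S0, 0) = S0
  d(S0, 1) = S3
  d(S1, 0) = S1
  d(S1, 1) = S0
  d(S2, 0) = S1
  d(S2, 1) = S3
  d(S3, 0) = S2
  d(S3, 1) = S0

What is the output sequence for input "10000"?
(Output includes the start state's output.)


Start: S0 (output Z)
  --1--> S3 (output Z)
  --0--> S2 (output X)
  --0--> S1 (output Z)
  --0--> S1 (output Z)
  --0--> S1 (output Z)

"ZZXZZZ"


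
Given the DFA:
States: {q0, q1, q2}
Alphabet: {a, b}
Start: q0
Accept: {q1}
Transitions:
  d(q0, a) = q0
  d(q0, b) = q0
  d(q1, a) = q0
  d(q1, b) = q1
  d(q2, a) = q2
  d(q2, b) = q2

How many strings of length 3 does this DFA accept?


Enumerating all length-3 strings:
  "aaa" -> q0 [reject]
  "aab" -> q0 [reject]
  "aba" -> q0 [reject]
  "abb" -> q0 [reject]
  "baa" -> q0 [reject]
  "bab" -> q0 [reject]
  "bba" -> q0 [reject]
  "bbb" -> q0 [reject]

0 out of 8


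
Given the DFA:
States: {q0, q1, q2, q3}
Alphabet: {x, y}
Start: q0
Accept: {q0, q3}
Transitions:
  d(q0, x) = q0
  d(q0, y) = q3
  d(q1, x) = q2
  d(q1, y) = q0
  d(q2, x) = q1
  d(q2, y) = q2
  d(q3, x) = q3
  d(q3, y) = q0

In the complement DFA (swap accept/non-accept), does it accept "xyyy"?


Trace: q0 -> q0 -> q3 -> q0 -> q3
Final: q3
Original accept: {q0, q3}
Complement: q3 is in original accept

No, complement rejects (original accepts)


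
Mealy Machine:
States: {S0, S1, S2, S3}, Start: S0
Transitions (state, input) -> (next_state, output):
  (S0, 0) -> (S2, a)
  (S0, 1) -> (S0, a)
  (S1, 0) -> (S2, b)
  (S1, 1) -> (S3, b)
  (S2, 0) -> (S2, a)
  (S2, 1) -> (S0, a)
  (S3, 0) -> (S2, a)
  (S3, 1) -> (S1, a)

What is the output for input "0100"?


Step-by-step:
  (S0, 0) -> (S2, a)
  (S2, 1) -> (S0, a)
  (S0, 0) -> (S2, a)
  (S2, 0) -> (S2, a)

"aaaa"


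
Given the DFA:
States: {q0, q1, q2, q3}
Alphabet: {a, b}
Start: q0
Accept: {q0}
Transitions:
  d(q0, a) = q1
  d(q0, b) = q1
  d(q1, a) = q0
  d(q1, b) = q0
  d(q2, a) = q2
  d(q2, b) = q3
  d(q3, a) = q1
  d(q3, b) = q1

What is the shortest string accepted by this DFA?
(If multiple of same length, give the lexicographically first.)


BFS by string length (lex-first path to each state shown):
  len 0: q0<-""
Found accept state at length 0.

"" (empty string)


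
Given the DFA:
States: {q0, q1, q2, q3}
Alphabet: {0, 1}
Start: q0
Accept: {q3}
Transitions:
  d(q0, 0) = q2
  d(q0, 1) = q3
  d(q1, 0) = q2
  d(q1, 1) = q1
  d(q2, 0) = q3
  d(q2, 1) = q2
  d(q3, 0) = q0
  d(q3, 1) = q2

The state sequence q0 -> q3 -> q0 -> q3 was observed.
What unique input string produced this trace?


Trace back each transition to find the symbol:
  q0 --[1]--> q3
  q3 --[0]--> q0
  q0 --[1]--> q3

"101"


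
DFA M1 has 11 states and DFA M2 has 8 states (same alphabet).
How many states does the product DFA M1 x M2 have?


Product construction pairs every M1 state with every M2 state.
11 * 8 = 88

88


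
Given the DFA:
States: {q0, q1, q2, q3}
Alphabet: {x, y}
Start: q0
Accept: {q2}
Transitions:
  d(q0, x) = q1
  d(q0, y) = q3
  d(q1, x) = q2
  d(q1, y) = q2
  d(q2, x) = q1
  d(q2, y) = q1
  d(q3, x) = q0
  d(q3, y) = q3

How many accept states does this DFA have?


Accept states listed: {q2}
Counting: q2(1)

1


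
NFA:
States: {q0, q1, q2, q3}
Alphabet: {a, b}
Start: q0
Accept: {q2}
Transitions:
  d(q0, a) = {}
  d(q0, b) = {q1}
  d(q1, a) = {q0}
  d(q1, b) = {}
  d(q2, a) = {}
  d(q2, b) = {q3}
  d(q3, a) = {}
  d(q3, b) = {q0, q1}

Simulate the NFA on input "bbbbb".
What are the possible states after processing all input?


Start: {q0}
  --b--> {q1}
  --b--> {}
  --b--> {}
  --b--> {}
  --b--> {}

{} (empty set, no valid transitions)


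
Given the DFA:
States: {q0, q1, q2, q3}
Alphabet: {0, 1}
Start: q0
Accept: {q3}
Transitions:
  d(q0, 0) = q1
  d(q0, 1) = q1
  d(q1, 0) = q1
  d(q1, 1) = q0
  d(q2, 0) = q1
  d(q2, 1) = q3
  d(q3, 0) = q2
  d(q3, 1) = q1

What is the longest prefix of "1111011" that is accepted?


Run the DFA, marking each prefix where the state is accepting:
  "" -> q0 [reject]
  "1" -> q1 [reject]
  "11" -> q0 [reject]
  "111" -> q1 [reject]
  "1111" -> q0 [reject]
  "11110" -> q1 [reject]
  "111101" -> q0 [reject]
  "1111011" -> q1 [reject]

No prefix is accepted


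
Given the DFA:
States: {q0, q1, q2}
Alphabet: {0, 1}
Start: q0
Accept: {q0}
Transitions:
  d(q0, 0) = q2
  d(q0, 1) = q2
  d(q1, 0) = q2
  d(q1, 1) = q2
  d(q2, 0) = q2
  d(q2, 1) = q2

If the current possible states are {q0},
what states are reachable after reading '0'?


Apply transition on '0' from each current state:
  d(q0, 0) = q2

{q2}


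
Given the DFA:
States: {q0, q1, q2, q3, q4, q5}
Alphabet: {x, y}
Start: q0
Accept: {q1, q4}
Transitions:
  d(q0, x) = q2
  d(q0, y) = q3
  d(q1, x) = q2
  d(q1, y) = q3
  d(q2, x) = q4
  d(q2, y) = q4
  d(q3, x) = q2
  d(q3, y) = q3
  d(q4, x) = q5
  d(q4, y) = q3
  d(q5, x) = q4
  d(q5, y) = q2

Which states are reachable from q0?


BFS from q0:
  layer 0: {q0}
  layer 1: {q2, q3}
  layer 2: {q4}
  layer 3: {q5}

{q0, q2, q3, q4, q5}


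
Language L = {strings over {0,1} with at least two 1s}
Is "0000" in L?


count('1') = 0

No, "0000" is not in L


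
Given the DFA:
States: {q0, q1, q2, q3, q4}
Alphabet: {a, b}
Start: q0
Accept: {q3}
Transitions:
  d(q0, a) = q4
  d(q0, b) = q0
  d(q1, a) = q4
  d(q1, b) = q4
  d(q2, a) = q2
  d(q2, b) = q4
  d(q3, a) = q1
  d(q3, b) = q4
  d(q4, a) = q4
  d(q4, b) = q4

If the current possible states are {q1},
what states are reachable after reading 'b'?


Apply transition on 'b' from each current state:
  d(q1, b) = q4

{q4}


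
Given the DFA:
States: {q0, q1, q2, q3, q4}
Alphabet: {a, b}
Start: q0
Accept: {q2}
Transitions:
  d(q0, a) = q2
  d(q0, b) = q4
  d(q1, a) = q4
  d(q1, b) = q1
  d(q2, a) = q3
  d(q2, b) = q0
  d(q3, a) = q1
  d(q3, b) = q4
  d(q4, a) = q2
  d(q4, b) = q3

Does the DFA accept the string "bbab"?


Trace: q0 -> q4 -> q3 -> q1 -> q1
Final state: q1
Accept states: {q2}

No, rejected (final state q1 is not an accept state)


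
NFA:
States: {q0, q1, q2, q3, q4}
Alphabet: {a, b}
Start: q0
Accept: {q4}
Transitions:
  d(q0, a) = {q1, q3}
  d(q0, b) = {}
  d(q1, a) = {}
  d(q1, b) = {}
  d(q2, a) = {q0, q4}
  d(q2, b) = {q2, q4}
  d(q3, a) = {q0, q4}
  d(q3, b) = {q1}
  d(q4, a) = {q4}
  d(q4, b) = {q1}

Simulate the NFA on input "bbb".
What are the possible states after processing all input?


Start: {q0}
  --b--> {}
  --b--> {}
  --b--> {}

{} (empty set, no valid transitions)


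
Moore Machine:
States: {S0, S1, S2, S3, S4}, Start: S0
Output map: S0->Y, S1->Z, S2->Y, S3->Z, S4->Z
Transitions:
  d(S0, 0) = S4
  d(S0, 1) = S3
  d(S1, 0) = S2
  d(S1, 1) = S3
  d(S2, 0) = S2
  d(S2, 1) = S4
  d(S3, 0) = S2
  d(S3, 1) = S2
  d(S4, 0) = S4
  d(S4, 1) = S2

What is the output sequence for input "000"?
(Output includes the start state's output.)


Start: S0 (output Y)
  --0--> S4 (output Z)
  --0--> S4 (output Z)
  --0--> S4 (output Z)

"YZZZ"


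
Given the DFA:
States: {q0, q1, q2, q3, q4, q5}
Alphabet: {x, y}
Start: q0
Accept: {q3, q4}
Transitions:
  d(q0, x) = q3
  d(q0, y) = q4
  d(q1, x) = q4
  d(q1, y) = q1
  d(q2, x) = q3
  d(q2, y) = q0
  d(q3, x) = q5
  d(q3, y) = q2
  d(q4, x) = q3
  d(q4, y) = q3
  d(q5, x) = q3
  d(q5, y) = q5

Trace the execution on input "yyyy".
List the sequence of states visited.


Input: yyyy
d(q0, y) = q4
d(q4, y) = q3
d(q3, y) = q2
d(q2, y) = q0


q0 -> q4 -> q3 -> q2 -> q0


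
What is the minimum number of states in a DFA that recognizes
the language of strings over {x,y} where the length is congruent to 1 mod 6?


States track (length) mod 6.
Need 6 states: one per remainder 0..5; accept = remainder 1.

6


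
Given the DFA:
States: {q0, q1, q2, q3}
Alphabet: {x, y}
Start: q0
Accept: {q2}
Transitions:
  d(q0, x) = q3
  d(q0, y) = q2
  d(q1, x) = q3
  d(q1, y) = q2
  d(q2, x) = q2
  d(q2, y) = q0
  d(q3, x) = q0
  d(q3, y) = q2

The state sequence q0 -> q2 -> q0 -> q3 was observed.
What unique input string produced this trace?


Trace back each transition to find the symbol:
  q0 --[y]--> q2
  q2 --[y]--> q0
  q0 --[x]--> q3

"yyx"


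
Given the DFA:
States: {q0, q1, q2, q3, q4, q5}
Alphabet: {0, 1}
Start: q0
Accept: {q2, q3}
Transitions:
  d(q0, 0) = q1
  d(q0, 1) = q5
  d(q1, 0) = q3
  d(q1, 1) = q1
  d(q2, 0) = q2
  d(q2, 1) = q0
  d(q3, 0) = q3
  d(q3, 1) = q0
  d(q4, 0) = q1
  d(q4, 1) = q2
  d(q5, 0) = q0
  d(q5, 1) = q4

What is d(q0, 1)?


Looking up transition d(q0, 1)

q5


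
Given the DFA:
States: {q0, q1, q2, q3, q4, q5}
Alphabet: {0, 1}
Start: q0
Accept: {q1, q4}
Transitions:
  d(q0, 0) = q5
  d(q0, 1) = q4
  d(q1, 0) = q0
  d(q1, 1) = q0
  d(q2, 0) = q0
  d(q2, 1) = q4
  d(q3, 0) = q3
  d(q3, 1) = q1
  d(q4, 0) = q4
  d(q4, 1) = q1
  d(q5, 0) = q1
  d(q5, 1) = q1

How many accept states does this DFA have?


Accept states listed: {q1, q4}
Counting: q1(1) q4(2)

2


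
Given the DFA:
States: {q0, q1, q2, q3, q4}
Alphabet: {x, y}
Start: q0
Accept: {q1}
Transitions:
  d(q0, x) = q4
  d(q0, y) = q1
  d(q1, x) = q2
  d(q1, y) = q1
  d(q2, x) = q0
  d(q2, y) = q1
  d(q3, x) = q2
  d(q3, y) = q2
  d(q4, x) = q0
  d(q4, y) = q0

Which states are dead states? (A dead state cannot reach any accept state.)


Forward reachability from each state:
  q0 -> reaches accept state q1 (live)
  q1 -> reaches accept state q1 (live)
  q2 -> reaches accept state q1 (live)
  q3 -> reaches accept state q1 (live)
  q4 -> reaches accept state q1 (live)

None (all states can reach an accept state)


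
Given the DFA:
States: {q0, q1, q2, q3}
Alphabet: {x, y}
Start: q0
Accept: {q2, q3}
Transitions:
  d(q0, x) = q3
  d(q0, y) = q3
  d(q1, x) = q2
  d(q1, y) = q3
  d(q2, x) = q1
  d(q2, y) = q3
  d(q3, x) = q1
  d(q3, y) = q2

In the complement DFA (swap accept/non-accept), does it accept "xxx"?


Trace: q0 -> q3 -> q1 -> q2
Final: q2
Original accept: {q2, q3}
Complement: q2 is in original accept

No, complement rejects (original accepts)


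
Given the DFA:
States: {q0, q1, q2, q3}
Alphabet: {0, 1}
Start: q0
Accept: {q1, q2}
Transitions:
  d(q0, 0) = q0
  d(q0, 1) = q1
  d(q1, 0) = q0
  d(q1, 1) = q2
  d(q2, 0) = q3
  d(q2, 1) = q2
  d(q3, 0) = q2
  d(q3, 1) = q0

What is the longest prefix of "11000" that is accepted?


Run the DFA, marking each prefix where the state is accepting:
  "" -> q0 [reject]
  "1" -> q1 [accept]
  "11" -> q2 [accept]
  "110" -> q3 [reject]
  "1100" -> q2 [accept]
  "11000" -> q3 [reject]

"1100"


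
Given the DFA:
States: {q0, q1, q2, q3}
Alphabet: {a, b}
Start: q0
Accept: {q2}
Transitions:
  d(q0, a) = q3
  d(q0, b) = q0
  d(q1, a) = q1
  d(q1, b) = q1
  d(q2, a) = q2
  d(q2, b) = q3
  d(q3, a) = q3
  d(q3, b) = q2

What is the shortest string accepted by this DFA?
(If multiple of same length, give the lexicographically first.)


BFS by string length (lex-first path to each state shown):
  len 0: q0<-""
  len 1: q0<-"b", q3<-"a"
  len 2: q0<-"bb", q2<-"ab", q3<-"aa"
Found accept state at length 2.

"ab"


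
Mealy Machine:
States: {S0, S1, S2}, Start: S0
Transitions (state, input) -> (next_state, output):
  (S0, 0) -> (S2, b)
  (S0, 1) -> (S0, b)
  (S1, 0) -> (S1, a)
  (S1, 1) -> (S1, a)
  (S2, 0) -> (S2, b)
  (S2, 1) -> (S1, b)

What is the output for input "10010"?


Step-by-step:
  (S0, 1) -> (S0, b)
  (S0, 0) -> (S2, b)
  (S2, 0) -> (S2, b)
  (S2, 1) -> (S1, b)
  (S1, 0) -> (S1, a)

"bbbba"


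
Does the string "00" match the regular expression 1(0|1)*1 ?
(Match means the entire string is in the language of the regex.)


|string| = 2; first = '0'; last = '0'

No, "00" does not match 1(0|1)*1


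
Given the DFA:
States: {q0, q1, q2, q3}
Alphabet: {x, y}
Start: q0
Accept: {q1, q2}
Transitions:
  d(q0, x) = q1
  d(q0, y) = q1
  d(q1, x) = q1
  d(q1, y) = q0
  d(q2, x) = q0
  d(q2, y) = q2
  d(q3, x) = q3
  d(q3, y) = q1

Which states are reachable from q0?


BFS from q0:
  layer 0: {q0}
  layer 1: {q1}

{q0, q1}


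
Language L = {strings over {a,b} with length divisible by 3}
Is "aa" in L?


length = 2; 2 mod 3 = 2

No, "aa" is not in L


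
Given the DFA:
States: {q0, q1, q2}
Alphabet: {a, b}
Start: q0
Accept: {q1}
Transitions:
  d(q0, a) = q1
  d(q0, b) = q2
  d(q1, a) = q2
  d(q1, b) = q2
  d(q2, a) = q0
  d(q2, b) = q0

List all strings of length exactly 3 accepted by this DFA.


All strings of length 3: 8 total
Accepted: 2

"baa", "bba"


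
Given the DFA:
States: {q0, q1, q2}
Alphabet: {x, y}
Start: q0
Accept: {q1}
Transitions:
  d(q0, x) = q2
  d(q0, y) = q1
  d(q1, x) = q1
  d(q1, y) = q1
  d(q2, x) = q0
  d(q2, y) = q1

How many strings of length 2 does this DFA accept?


Enumerating all length-2 strings:
  "xx" -> q0 [reject]
  "xy" -> q1 [accept]
  "yx" -> q1 [accept]
  "yy" -> q1 [accept]

3 out of 4


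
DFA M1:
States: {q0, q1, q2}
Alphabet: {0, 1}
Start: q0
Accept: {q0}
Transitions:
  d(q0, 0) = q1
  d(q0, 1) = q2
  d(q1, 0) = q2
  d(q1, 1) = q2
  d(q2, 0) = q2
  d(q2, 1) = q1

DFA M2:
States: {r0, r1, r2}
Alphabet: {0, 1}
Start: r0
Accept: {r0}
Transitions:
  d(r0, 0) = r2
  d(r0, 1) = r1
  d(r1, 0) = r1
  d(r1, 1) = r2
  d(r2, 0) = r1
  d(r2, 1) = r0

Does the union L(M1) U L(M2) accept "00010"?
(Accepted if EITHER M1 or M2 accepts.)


M1: final=q2 accepted=False
M2: final=r1 accepted=False

No, union rejects (neither accepts)


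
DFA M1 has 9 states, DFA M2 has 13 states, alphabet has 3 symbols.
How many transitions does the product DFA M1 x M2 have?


Product DFA has 9 * 13 = 117 states.
Each has 3 transitions: 117 * 3 = 351

351


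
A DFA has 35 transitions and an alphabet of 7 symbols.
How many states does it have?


Each state has exactly one transition per symbol.
states = transitions / |alphabet| = 35 / 7 = 5

5


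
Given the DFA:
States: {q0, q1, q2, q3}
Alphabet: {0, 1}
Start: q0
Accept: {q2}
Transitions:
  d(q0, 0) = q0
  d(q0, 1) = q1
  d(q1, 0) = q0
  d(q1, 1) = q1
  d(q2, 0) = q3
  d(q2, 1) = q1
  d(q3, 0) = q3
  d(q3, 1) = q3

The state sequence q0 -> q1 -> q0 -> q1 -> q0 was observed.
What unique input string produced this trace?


Trace back each transition to find the symbol:
  q0 --[1]--> q1
  q1 --[0]--> q0
  q0 --[1]--> q1
  q1 --[0]--> q0

"1010"


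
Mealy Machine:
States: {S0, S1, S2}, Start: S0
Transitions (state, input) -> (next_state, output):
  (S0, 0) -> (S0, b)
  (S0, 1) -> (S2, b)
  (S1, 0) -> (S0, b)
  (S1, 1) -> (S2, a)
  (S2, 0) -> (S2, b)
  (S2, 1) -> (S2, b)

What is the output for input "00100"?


Step-by-step:
  (S0, 0) -> (S0, b)
  (S0, 0) -> (S0, b)
  (S0, 1) -> (S2, b)
  (S2, 0) -> (S2, b)
  (S2, 0) -> (S2, b)

"bbbbb"


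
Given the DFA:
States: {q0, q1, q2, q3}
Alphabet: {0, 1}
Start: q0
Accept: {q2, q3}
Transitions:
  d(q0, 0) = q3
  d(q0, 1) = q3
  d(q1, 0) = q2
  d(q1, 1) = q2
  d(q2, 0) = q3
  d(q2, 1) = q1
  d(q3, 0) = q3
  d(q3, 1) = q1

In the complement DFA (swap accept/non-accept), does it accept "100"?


Trace: q0 -> q3 -> q3 -> q3
Final: q3
Original accept: {q2, q3}
Complement: q3 is in original accept

No, complement rejects (original accepts)


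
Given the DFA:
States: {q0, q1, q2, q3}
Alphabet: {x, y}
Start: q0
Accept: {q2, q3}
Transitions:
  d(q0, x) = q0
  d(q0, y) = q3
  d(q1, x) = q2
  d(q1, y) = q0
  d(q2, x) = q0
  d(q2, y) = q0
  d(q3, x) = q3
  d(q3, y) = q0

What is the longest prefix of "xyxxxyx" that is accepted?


Run the DFA, marking each prefix where the state is accepting:
  "" -> q0 [reject]
  "x" -> q0 [reject]
  "xy" -> q3 [accept]
  "xyx" -> q3 [accept]
  "xyxx" -> q3 [accept]
  "xyxxx" -> q3 [accept]
  "xyxxxy" -> q0 [reject]
  "xyxxxyx" -> q0 [reject]

"xyxxx"


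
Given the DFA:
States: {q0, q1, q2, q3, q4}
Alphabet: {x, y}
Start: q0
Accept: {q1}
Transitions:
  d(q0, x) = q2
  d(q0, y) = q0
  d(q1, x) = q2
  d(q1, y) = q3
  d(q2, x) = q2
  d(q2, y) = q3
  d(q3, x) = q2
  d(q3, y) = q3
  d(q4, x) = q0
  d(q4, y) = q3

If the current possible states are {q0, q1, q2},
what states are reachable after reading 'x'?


Apply transition on 'x' from each current state:
  d(q0, x) = q2
  d(q1, x) = q2
  d(q2, x) = q2

{q2}


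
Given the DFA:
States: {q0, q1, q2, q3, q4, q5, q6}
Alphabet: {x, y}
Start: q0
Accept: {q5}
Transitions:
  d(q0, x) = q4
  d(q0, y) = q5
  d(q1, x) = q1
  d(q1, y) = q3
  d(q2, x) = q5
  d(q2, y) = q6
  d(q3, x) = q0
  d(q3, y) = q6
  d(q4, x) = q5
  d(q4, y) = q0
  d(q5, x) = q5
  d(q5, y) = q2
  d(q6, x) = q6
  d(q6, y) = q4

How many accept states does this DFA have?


Accept states listed: {q5}
Counting: q5(1)

1


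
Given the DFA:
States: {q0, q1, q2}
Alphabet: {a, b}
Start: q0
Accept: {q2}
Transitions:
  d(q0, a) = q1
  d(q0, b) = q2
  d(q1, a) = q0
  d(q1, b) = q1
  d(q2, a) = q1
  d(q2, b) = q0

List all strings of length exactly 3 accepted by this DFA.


All strings of length 3: 8 total
Accepted: 2

"aab", "bbb"


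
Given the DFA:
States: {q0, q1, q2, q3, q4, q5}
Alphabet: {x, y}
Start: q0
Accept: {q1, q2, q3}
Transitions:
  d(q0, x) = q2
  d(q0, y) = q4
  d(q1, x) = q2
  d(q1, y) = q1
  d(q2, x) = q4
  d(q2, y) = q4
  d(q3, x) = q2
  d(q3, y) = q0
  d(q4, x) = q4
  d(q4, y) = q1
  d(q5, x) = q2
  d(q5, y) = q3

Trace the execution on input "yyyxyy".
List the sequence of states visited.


Input: yyyxyy
d(q0, y) = q4
d(q4, y) = q1
d(q1, y) = q1
d(q1, x) = q2
d(q2, y) = q4
d(q4, y) = q1


q0 -> q4 -> q1 -> q1 -> q2 -> q4 -> q1


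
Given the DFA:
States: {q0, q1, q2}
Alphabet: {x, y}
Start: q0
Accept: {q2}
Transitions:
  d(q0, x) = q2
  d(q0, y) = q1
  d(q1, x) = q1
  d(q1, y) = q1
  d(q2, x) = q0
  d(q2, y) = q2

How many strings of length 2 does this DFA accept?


Enumerating all length-2 strings:
  "xx" -> q0 [reject]
  "xy" -> q2 [accept]
  "yx" -> q1 [reject]
  "yy" -> q1 [reject]

1 out of 4
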